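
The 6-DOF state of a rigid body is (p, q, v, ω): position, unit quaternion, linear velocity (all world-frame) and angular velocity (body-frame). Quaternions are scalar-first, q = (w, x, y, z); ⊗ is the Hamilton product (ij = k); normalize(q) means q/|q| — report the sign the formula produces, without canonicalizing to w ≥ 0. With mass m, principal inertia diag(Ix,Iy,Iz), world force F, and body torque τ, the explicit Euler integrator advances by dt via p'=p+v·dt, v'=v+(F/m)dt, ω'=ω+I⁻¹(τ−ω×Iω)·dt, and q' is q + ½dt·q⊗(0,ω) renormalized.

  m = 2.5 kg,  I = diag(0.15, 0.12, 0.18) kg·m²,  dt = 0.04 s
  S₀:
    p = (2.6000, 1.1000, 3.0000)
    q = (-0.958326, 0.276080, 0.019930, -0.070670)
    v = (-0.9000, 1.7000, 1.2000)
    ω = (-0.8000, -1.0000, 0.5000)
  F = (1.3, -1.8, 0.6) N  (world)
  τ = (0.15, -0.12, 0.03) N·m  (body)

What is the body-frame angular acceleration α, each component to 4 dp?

α = (1.2000, -1.1000, 0.3000)

precession coupling ω×(Iω) = (-0.0300, 0.0120, -0.0240)
(τ − ω×Iω)/I = (1.2000, -1.1000, 0.3000)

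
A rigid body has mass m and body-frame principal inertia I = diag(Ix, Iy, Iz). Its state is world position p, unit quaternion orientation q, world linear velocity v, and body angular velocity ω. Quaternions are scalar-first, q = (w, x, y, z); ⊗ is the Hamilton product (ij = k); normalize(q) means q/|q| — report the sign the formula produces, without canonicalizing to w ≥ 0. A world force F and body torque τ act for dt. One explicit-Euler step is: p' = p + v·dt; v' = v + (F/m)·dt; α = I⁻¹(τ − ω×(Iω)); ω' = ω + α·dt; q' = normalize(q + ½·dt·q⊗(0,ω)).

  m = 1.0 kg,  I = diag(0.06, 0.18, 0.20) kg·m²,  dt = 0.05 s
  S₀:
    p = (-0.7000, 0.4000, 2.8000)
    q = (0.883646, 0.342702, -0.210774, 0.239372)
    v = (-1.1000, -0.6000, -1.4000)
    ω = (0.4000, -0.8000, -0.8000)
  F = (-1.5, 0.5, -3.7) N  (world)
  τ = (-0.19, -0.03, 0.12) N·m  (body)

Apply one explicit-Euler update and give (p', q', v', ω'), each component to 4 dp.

p' = (-0.7550, 0.3700, 2.7300)
q' = (0.8804, 0.3604, -0.2191, 0.2169)
v' = (-1.1750, -0.5750, -1.5850)
ω' = (0.2310, -0.8208, -0.7604)

new position p' = (-0.7550, 0.3700, 2.7300)
new velocity v' = (-1.1750, -0.5750, -1.5850)
α = I⁻¹(τ − ω×Iω) = (-3.3800, -0.4156, 0.7920)
new body rate ω' = (0.2310, -0.8208, -0.7604)
q⊗(0,ω) = (-0.1142024, 0.7135752, -0.3370064, -0.8967688)
q' = normalize(q + ½dt·q⊗(0,ω)) = (0.8804, 0.3604, -0.2191, 0.2169)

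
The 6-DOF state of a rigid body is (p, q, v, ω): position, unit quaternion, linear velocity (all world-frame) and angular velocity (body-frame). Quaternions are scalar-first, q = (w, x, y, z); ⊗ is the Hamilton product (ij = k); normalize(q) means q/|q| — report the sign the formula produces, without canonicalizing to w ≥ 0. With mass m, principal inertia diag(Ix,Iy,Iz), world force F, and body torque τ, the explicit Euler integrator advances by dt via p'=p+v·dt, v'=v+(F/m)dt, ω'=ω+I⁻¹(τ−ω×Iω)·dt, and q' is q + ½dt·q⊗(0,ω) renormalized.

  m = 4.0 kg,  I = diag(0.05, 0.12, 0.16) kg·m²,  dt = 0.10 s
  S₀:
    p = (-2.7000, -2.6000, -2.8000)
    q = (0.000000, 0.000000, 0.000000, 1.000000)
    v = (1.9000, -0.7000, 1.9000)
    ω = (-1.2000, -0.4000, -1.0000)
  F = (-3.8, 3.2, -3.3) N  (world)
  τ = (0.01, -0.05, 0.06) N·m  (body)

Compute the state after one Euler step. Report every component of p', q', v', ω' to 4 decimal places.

p' = (-2.5100, -2.6700, -2.6100)
q' = (0.0498, 0.0199, -0.0598, 0.9968)
v' = (1.8050, -0.6200, 1.8175)
ω' = (-1.2120, -0.3317, -0.9835)

gyro term ω×Iω = (0.0160, -0.1320, 0.0336)
α = I⁻¹(τ − ω×Iω) = (-0.1200, 0.6833, 0.1650)
ω + α·dt = (-1.2120, -0.3317, -0.9835)
2q̇ = q⊗(0,ω) = (1.0000000, 0.4000000, -1.2000000, 0.0000000)
updated quaternion q' = (0.0498, 0.0199, -0.0598, 0.9968)
a = F/m = (-0.9500, 0.8000, -0.8250)
p + v·dt = (-2.5100, -2.6700, -2.6100)
new velocity v' = (1.8050, -0.6200, 1.8175)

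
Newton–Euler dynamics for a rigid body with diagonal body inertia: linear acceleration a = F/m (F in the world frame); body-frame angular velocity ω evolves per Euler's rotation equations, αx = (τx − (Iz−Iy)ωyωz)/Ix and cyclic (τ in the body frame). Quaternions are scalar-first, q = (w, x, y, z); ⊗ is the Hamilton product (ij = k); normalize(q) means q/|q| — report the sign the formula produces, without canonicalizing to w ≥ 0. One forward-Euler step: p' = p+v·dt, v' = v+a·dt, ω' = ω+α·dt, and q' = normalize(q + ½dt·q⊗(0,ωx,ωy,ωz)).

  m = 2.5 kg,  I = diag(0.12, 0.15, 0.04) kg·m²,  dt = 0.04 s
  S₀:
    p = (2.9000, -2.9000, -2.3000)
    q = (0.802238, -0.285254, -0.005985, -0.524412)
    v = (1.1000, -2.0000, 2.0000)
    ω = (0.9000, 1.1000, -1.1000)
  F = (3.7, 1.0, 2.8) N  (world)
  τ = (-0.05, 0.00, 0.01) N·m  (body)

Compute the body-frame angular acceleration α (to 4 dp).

α = (-1.5258, 0.5280, -0.4925)

gyro term ω×Iω = (0.1331, -0.0792, 0.0297)
α = I⁻¹(τ − ω×Iω) = (-1.5258, 0.5280, -0.4925)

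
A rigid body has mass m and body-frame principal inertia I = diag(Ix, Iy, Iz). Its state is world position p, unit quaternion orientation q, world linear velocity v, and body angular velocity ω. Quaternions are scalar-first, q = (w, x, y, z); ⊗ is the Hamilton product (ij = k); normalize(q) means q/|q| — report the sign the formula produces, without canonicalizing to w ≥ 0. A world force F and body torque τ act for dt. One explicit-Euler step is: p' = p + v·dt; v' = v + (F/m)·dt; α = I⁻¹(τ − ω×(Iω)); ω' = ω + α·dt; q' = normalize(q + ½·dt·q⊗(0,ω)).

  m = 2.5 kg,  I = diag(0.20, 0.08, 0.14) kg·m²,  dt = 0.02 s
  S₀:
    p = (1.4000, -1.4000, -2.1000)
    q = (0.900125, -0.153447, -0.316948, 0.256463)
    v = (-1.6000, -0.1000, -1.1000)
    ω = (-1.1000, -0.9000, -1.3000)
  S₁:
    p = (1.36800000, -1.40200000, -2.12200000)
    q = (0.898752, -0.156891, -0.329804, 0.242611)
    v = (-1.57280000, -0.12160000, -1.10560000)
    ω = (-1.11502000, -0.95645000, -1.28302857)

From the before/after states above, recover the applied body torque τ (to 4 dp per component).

τ = (-0.0800, -0.1400, 0.0000)

rate change Δω = (-0.01502000, -0.05645000, 0.01697143)
precession coupling = (0.0702, 0.0858, -0.1188)
I·α + gyro = (-0.0800, -0.1400, 0.0000)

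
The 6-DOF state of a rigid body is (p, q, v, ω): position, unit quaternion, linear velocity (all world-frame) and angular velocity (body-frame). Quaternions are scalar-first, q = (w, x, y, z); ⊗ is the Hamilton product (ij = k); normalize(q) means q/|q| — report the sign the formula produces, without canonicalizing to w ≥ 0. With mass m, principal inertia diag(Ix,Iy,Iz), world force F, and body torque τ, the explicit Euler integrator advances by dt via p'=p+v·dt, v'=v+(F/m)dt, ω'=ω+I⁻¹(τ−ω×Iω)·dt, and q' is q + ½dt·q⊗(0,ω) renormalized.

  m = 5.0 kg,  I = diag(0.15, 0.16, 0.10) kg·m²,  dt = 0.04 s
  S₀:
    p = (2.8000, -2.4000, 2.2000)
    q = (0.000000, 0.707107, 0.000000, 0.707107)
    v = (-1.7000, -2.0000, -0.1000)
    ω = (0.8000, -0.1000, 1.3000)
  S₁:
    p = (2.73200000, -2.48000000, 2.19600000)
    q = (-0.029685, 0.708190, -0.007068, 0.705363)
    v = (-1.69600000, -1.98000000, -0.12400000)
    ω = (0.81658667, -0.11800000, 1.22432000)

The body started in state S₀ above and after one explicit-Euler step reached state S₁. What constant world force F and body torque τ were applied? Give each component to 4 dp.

F = (0.5000, 2.5000, -3.0000)
τ = (0.0700, -0.0200, -0.1900)

velocity change Δv = (0.00400000, 0.02000000, -0.02400000)
applied force F = (0.5000, 2.5000, -3.0000)
rate change Δω = (0.01658667, -0.01800000, -0.07568000)
applied torque τ = (0.0700, -0.0200, -0.1900)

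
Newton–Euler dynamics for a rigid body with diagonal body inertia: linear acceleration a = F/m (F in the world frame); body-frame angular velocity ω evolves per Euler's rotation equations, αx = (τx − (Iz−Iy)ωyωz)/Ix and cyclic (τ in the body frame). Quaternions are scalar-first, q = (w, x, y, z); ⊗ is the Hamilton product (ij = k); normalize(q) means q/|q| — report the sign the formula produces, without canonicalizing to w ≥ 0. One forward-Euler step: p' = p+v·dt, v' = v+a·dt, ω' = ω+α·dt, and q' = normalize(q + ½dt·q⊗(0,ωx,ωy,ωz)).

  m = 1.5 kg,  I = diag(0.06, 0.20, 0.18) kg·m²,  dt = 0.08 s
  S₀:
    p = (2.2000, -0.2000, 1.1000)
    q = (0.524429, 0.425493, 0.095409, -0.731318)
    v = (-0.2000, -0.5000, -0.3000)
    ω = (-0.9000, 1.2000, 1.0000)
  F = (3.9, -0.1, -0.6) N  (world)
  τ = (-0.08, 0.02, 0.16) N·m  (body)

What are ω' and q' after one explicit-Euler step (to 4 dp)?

α = I⁻¹(τ − ω×Iω) = (-0.9333, -0.4400, 1.7289)
ω + α·dt = (-0.9747, 1.1648, 1.1383)
2q̇ = q⊗(0,ω) = (0.9997709, 0.5010045, 0.8620080, 1.1208887)
q' = normalize(q + ½dt·q⊗(0,ω)) = (0.5630, 0.4444, 0.1296, -0.6847)

ω' = (-0.9747, 1.1648, 1.1383)
q' = (0.5630, 0.4444, 0.1296, -0.6847)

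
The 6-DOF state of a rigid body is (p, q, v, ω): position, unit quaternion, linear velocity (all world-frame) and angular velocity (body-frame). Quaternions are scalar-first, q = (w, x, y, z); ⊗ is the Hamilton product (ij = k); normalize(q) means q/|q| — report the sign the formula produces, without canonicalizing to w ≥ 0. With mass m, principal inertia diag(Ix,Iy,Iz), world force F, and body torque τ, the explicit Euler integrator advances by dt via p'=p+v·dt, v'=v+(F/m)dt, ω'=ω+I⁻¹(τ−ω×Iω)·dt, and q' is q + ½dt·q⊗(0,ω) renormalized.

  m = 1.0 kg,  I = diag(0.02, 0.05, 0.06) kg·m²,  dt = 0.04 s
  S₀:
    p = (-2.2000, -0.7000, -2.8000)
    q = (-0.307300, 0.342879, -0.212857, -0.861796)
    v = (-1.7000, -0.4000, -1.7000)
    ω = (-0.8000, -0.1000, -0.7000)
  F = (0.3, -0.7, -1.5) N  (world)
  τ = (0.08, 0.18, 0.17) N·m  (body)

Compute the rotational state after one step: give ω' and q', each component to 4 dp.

ω' = (-0.6414, 0.0619, -0.5883)
q' = (-0.3142, 0.3490, -0.1936, -0.8614)

angular accel α = (3.9650, 4.0480, 2.7933)
ω + α·dt = (-0.6414, 0.0619, -0.5883)
2q̇ = q⊗(0,ω) = (-0.3502397, 0.3086603, 0.9601821, 0.0105365)
updated quaternion q' = (-0.3142, 0.3490, -0.1936, -0.8614)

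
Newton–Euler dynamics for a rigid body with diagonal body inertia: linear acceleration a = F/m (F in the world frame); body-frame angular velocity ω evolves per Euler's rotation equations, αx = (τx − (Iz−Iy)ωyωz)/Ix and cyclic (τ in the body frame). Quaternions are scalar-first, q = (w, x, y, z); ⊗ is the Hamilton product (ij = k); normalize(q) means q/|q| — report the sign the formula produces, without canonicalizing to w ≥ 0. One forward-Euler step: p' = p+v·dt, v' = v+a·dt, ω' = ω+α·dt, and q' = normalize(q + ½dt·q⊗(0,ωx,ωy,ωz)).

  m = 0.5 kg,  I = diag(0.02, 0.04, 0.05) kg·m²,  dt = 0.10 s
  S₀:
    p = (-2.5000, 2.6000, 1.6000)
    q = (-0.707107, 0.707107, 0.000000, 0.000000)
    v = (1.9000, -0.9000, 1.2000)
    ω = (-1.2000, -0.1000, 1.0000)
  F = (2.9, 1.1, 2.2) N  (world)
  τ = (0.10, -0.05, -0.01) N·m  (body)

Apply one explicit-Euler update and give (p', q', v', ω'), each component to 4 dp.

precession coupling ω×(Iω) = (-0.0010, 0.0360, 0.0024)
α = I⁻¹(τ − ω×Iω) = (5.0500, -2.1500, -0.2480)
ω' = ω + α·dt = (-0.6950, -0.3150, 0.9752)
Hamilton product q⊗(0,ω) = (0.8485284, 0.8485284, -0.6363963, -0.7778177)
q' = normalize(q + ½dt·q⊗(0,ω)) = (-0.6627, 0.7472, -0.0317, -0.0388)
a = (5.8000, 2.2000, 4.4000)
p' = p + v·dt = (-2.3100, 2.5100, 1.7200)
v + (F/m)dt = (2.4800, -0.6800, 1.6400)

p' = (-2.3100, 2.5100, 1.7200)
q' = (-0.6627, 0.7472, -0.0317, -0.0388)
v' = (2.4800, -0.6800, 1.6400)
ω' = (-0.6950, -0.3150, 0.9752)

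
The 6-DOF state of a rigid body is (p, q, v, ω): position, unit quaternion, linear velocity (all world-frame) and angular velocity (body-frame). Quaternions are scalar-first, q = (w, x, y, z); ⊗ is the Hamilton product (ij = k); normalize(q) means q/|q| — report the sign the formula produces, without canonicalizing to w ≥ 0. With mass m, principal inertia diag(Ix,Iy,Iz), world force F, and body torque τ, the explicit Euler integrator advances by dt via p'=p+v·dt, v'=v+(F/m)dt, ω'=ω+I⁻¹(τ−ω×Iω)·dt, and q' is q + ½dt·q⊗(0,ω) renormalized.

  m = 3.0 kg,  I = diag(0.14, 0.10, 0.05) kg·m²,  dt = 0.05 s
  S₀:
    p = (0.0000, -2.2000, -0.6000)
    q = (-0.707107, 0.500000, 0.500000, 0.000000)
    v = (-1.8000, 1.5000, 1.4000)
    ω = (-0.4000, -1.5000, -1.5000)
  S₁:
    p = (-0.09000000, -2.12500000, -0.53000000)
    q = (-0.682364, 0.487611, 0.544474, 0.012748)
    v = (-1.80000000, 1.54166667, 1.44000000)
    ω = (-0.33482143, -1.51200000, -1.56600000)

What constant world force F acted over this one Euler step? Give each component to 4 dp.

v₁ − v₀ = (0.00000000, 0.04166667, 0.04000000)
m·(v₁−v₀)/dt = (0.0000, 2.5000, 2.4000)

F = (0.0000, 2.5000, 2.4000)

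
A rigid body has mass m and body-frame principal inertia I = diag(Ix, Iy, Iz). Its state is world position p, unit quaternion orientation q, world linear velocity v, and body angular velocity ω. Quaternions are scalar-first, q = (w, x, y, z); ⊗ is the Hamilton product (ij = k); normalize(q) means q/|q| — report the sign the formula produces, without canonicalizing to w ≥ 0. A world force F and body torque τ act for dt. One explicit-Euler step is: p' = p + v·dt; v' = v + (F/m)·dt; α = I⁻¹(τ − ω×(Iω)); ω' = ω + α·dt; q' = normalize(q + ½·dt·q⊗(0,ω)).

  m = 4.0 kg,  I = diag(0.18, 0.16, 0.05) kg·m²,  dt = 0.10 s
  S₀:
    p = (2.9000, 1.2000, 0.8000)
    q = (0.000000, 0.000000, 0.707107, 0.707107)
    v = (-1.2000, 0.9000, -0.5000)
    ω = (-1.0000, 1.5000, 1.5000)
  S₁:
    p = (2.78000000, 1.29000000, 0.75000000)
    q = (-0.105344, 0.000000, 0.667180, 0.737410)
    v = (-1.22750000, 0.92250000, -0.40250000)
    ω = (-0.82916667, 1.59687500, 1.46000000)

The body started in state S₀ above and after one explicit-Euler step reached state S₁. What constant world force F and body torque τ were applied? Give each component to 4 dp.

F = (-1.1000, 0.9000, 3.9000)
τ = (0.0600, -0.0400, 0.0100)

ω₁ − ω₀ = (0.17083333, 0.09687500, -0.04000000)
ω₀×(Iω₀) = (-0.2475, -0.1950, 0.0300)
I·α + gyro = (0.0600, -0.0400, 0.0100)
Δv = v₁−v₀ = (-0.02750000, 0.02250000, 0.09750000)
applied force F = (-1.1000, 0.9000, 3.9000)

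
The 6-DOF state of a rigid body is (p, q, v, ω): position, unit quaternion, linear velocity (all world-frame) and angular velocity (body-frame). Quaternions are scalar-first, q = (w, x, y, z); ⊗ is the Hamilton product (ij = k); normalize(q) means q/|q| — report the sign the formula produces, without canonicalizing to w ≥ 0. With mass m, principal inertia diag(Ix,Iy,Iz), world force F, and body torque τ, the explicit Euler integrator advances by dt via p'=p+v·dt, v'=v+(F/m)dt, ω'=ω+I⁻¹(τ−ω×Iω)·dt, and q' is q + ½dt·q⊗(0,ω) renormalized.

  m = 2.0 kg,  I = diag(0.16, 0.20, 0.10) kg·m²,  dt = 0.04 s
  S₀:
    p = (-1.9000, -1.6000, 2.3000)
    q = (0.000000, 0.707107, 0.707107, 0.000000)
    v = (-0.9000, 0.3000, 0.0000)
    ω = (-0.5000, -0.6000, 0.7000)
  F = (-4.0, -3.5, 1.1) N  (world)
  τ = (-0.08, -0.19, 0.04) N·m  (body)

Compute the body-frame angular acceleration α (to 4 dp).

α = (-0.7625, -0.8450, 0.2800)

gyro term ω×Iω = (0.0420, -0.0210, 0.0120)
(τ − ω×Iω)/I = (-0.7625, -0.8450, 0.2800)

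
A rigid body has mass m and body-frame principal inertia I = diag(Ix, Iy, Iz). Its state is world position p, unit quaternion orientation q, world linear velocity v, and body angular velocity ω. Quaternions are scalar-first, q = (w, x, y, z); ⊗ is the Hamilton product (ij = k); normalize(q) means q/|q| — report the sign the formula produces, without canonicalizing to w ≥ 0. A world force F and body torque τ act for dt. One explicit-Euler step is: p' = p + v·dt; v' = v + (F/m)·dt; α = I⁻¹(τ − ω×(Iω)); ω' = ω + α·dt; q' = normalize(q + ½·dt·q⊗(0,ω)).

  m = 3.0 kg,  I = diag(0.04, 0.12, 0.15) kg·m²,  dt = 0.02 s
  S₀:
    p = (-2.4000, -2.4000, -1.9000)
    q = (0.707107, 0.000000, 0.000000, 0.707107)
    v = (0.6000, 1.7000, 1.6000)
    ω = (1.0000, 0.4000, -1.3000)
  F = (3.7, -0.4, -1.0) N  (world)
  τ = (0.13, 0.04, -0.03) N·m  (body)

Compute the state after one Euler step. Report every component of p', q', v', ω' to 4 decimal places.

ω×(Iω) gyroscopic = (-0.0156, 0.1430, 0.0320)
α = I⁻¹(τ − ω×Iω) = (3.6400, -0.8583, -0.4133)
ω + α·dt = (1.0728, 0.3828, -1.3083)
Hamilton product q⊗(0,ω) = (0.9192391, 0.4242642, 0.9899498, -0.9192391)
updated quaternion q' = (0.7162, 0.0042, 0.0099, 0.6978)
a = (1.2333, -0.1333, -0.3333)
p' = p + v·dt = (-2.3880, -2.3660, -1.8680)
new velocity v' = (0.6247, 1.6973, 1.5933)

p' = (-2.3880, -2.3660, -1.8680)
q' = (0.7162, 0.0042, 0.0099, 0.6978)
v' = (0.6247, 1.6973, 1.5933)
ω' = (1.0728, 0.3828, -1.3083)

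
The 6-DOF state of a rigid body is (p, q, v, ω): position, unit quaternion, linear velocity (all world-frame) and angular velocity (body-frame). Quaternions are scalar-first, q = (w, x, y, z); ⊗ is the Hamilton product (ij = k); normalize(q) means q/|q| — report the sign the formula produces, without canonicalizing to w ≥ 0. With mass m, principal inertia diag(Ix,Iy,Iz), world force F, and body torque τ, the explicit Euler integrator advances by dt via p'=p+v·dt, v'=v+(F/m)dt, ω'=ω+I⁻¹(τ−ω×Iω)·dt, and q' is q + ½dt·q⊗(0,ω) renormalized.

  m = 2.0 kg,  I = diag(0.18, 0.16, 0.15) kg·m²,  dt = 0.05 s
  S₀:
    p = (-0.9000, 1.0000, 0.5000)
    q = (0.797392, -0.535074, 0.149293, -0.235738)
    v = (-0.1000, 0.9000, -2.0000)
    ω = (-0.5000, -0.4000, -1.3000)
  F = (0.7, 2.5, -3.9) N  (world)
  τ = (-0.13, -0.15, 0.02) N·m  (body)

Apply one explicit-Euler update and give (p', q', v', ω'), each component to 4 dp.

p' = (-0.9050, 1.0450, 0.4000)
q' = (0.7840, -0.5519, 0.1268, -0.2543)
v' = (-0.0825, 0.9625, -2.0975)
ω' = (-0.5347, -0.4530, -1.2920)

precession coupling ω×(Iω) = (-0.0052, 0.0195, -0.0040)
angular accel α = (-0.6933, -1.0594, 0.1600)
new body rate ω' = (-0.5347, -0.4530, -1.2920)
Hamilton product q⊗(0,ω) = (-0.5142792, -0.6870721, -0.8966840, -0.7479335)
q' = normalize(q + ½dt·q⊗(0,ω)) = (0.7840, -0.5519, 0.1268, -0.2543)
new position p' = (-0.9050, 1.0450, 0.4000)
v + (F/m)dt = (-0.0825, 0.9625, -2.0975)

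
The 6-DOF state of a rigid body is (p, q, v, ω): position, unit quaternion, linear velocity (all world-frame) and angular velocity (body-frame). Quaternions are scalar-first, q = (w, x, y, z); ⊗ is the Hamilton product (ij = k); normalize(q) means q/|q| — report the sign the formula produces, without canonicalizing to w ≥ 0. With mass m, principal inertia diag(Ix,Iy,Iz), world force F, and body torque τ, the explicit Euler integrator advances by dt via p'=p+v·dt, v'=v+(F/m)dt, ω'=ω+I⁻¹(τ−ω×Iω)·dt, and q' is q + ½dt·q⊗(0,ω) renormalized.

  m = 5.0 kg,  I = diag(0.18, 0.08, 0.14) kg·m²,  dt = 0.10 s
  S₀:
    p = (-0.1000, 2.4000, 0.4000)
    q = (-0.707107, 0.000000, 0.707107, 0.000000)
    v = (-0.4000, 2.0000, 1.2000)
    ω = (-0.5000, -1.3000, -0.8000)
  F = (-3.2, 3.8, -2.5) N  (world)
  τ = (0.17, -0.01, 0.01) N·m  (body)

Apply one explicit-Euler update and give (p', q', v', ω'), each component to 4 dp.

p' = (-0.1400, 2.6000, 0.5200)
q' = (-0.6590, -0.0106, 0.7507, 0.0458)
v' = (-0.4640, 2.0760, 1.1500)
ω' = (-0.4402, -1.3325, -0.7464)

precession coupling ω×(Iω) = (0.0624, 0.0160, -0.0650)
α = I⁻¹(τ − ω×Iω) = (0.5978, -0.3250, 0.5357)
ω + α·dt = (-0.4402, -1.3325, -0.7464)
q⊗(0,ω) = (0.9192391, -0.2121321, 0.9192391, 0.9192391)
q' = normalize(q + ½dt·q⊗(0,ω)) = (-0.6590, -0.0106, 0.7507, 0.0458)
new position p' = (-0.1400, 2.6000, 0.5200)
new velocity v' = (-0.4640, 2.0760, 1.1500)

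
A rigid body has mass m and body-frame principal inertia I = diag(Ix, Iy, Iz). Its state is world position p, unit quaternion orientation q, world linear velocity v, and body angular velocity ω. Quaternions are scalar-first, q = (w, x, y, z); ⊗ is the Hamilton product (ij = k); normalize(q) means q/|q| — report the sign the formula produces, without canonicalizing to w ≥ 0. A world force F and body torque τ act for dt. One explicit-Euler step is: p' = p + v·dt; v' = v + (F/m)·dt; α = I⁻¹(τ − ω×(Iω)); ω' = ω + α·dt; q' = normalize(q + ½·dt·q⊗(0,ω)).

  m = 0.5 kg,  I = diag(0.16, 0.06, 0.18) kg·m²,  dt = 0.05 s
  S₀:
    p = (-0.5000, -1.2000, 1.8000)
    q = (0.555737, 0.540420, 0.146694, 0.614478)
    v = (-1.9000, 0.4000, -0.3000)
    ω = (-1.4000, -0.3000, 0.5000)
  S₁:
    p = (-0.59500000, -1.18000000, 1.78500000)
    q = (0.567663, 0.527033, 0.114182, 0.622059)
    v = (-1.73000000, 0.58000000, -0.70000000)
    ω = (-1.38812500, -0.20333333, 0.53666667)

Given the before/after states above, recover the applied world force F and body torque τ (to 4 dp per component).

F = (1.7000, 1.8000, -4.0000)
τ = (0.0200, 0.1300, 0.0900)

ω₁ − ω₀ = (0.01187500, 0.09666667, 0.03666667)
applied torque τ = (0.0200, 0.1300, 0.0900)
v₁ − v₀ = (0.17000000, 0.18000000, -0.40000000)
applied force F = (1.7000, 1.8000, -4.0000)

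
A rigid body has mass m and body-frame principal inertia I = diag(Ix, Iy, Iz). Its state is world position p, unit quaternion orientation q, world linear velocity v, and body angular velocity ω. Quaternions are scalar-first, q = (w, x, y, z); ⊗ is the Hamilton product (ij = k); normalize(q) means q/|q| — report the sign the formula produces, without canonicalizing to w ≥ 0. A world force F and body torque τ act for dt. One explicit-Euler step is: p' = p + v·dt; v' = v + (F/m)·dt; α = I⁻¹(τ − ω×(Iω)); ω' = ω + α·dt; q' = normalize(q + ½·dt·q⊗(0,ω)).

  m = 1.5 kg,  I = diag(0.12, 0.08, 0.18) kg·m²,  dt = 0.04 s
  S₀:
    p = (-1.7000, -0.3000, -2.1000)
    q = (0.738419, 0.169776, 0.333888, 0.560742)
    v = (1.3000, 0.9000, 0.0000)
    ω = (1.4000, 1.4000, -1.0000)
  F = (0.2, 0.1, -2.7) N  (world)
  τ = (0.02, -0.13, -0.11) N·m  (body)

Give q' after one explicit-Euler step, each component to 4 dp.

q' = (0.7348, 0.1679, 0.3733, 0.5408)

q⊗(0,ω) = (-0.1443876, -0.0851402, 1.9886014, -0.9681758)
q' = normalize(q + ½dt·q⊗(0,ω)) = (0.7348, 0.1679, 0.3733, 0.5408)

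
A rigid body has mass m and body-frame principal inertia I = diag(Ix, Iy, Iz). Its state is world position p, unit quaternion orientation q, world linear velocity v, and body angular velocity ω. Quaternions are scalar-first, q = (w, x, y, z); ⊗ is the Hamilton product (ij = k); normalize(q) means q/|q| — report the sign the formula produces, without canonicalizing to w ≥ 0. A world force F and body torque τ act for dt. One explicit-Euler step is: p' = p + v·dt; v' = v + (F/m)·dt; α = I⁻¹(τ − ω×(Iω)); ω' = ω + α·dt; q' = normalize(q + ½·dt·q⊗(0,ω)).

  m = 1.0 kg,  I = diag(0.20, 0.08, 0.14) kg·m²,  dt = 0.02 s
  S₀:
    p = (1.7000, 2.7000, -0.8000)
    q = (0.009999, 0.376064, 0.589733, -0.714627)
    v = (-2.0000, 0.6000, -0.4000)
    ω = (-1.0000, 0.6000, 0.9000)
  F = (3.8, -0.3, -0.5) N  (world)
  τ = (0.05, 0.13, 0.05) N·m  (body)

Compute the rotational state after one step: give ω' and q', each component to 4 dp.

ω' = (-0.9982, 0.6460, 0.8969)
q' = (0.0167, 0.3855, 0.5935, -0.7063)

gyro term ω×Iω = (0.0324, -0.0540, 0.0720)
α = I⁻¹(τ − ω×Iω) = (0.0880, 2.3000, -0.1571)
ω' = ω + α·dt = (-0.9982, 0.6460, 0.8969)
q⊗(0,ω) = (0.6653885, 0.9495369, 0.3821688, 0.8243705)
updated quaternion q' = (0.0167, 0.3855, 0.5935, -0.7063)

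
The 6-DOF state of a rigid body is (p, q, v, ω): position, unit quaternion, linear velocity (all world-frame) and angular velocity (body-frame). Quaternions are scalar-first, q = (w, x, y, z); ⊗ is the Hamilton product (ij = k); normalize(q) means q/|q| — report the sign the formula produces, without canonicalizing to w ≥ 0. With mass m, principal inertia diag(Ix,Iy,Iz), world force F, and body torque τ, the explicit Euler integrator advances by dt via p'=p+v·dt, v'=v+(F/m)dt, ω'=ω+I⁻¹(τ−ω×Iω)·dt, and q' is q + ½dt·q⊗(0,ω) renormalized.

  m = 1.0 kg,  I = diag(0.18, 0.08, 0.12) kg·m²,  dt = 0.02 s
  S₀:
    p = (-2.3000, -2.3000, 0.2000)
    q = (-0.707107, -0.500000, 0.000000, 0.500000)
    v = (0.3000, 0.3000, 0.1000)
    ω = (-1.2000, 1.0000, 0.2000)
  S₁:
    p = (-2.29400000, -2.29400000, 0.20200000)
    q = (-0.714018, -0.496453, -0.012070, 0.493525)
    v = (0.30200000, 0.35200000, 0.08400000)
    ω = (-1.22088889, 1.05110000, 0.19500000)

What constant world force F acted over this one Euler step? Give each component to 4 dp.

F = (0.1000, 2.6000, -0.8000)

Δv = v₁−v₀ = (0.00200000, 0.05200000, -0.01600000)
applied force F = (0.1000, 2.6000, -0.8000)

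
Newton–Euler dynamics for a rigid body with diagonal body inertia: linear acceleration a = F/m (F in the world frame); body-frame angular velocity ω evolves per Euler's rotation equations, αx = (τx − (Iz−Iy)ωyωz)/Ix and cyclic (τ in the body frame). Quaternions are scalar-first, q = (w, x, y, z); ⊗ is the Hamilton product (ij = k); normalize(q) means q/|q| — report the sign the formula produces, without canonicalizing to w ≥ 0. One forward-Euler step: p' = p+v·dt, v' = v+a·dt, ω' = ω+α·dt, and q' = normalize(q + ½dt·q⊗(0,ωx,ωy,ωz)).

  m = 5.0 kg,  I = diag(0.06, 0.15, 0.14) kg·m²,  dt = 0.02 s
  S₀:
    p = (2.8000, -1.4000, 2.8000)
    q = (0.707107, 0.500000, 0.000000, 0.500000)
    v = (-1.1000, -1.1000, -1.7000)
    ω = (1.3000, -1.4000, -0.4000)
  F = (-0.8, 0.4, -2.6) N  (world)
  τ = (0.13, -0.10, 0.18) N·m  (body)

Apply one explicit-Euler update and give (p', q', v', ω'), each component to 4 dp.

p' = (2.7780, -1.4220, 2.7660)
q' = (0.7025, 0.5161, -0.0014, 0.4901)
v' = (-1.1032, -1.0984, -1.7104)
ω' = (1.3452, -1.4189, -0.3509)

ω×(Iω) gyroscopic = (-0.0056, 0.0416, -0.1638)
α = I⁻¹(τ − ω×Iω) = (2.2600, -0.9440, 2.4557)
ω' = ω + α·dt = (1.3452, -1.4189, -0.3509)
Hamilton product q⊗(0,ω) = (-0.4500000, 1.6192391, -0.1399498, -0.9828428)
q + ½dt·q⊗(0,ω), renormalized = (0.7025, 0.5161, -0.0014, 0.4901)
p' = p + v·dt = (2.7780, -1.4220, 2.7660)
new velocity v' = (-1.1032, -1.0984, -1.7104)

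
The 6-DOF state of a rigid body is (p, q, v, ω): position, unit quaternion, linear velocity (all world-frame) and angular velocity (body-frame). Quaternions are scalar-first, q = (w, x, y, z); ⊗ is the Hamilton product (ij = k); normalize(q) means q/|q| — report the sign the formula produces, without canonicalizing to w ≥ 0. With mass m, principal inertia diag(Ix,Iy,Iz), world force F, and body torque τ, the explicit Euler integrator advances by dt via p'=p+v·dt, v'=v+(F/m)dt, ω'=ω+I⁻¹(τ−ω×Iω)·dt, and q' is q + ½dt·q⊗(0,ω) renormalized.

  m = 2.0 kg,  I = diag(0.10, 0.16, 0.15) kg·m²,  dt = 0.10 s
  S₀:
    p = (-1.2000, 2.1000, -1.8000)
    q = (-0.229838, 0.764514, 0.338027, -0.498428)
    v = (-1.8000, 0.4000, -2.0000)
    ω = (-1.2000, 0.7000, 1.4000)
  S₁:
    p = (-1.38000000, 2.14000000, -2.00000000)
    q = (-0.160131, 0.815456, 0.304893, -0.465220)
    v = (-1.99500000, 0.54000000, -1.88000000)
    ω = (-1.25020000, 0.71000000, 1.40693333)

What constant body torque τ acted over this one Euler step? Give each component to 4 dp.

Δω = ω₁−ω₀ = (-0.05020000, 0.01000000, 0.00693333)
I·α + gyro = (-0.0600, 0.1000, -0.0400)

τ = (-0.0600, 0.1000, -0.0400)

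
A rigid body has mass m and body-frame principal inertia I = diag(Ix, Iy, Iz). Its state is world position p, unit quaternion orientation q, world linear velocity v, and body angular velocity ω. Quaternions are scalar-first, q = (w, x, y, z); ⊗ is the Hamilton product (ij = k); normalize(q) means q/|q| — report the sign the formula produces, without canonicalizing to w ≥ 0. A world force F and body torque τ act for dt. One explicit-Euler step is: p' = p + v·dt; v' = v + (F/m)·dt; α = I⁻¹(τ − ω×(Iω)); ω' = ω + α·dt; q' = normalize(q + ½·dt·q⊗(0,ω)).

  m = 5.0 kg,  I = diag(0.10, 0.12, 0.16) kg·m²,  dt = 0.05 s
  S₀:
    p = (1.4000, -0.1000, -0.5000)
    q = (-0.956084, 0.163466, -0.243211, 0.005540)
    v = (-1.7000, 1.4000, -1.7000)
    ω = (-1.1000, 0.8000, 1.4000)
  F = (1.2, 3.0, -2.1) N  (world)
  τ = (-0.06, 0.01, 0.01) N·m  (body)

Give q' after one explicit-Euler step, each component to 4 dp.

2q̇ = q⊗(0,ω) = (0.3666254, 0.7067650, -0.9998136, -1.4752769)
updated quaternion q' = (-0.9458, 0.1809, -0.2679, -0.0313)

q' = (-0.9458, 0.1809, -0.2679, -0.0313)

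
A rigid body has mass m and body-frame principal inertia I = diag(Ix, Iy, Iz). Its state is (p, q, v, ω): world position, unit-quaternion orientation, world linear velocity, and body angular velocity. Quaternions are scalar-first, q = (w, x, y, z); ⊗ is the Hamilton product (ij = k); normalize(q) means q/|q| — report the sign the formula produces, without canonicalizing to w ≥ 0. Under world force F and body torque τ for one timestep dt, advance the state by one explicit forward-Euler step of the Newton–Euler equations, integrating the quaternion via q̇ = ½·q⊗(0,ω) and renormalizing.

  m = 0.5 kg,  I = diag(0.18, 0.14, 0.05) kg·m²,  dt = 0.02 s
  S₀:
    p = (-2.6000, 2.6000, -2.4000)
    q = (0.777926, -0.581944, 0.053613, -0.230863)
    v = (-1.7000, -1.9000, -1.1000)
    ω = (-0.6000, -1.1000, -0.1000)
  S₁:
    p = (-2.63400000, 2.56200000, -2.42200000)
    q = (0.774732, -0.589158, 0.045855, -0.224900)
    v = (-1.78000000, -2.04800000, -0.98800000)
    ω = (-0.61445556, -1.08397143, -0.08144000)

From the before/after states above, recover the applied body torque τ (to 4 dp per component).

Δω = ω₁−ω₀ = (-0.01445556, 0.01602857, 0.01856000)
gyro term ω₀×Iω₀ = (-0.0099, 0.0078, -0.0264)
applied torque τ = (-0.1400, 0.1200, 0.0200)

τ = (-0.1400, 0.1200, 0.0200)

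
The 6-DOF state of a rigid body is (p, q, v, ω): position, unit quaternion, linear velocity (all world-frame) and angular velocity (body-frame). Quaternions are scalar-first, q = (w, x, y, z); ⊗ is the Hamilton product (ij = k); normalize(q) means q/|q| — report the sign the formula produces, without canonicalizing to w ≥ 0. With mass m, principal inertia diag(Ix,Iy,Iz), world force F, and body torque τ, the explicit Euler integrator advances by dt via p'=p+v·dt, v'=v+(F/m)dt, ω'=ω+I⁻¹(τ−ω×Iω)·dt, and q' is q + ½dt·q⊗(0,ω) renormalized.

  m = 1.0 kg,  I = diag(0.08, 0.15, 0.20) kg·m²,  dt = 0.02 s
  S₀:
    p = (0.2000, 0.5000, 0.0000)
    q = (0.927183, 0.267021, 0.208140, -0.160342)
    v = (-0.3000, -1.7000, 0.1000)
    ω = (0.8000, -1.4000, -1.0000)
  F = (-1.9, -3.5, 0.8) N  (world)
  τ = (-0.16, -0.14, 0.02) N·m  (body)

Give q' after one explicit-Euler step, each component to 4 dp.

2q̇ = q⊗(0,ω) = (-0.0825628, 0.3091276, -1.1593088, -1.4675244)
updated quaternion q' = (0.9262, 0.2701, 0.1965, -0.1750)

q' = (0.9262, 0.2701, 0.1965, -0.1750)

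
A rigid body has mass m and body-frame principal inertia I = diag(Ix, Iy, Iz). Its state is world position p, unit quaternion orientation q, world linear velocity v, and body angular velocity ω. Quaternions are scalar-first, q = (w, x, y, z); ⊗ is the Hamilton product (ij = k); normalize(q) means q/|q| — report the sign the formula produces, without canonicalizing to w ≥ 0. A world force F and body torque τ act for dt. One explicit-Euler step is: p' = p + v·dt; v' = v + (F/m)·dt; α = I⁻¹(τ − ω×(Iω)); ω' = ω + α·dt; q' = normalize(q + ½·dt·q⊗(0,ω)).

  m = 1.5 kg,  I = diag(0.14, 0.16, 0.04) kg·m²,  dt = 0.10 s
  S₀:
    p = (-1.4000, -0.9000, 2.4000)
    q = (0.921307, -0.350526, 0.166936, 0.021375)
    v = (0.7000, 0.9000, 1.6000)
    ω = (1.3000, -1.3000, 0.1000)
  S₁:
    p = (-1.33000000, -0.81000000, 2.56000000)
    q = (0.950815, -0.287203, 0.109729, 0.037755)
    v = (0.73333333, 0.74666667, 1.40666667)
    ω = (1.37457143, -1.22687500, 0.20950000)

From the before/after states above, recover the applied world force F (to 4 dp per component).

F = (0.5000, -2.3000, -2.9000)

velocity change Δv = (0.03333333, -0.15333333, -0.19333333)
m·(v₁−v₀)/dt = (0.5000, -2.3000, -2.9000)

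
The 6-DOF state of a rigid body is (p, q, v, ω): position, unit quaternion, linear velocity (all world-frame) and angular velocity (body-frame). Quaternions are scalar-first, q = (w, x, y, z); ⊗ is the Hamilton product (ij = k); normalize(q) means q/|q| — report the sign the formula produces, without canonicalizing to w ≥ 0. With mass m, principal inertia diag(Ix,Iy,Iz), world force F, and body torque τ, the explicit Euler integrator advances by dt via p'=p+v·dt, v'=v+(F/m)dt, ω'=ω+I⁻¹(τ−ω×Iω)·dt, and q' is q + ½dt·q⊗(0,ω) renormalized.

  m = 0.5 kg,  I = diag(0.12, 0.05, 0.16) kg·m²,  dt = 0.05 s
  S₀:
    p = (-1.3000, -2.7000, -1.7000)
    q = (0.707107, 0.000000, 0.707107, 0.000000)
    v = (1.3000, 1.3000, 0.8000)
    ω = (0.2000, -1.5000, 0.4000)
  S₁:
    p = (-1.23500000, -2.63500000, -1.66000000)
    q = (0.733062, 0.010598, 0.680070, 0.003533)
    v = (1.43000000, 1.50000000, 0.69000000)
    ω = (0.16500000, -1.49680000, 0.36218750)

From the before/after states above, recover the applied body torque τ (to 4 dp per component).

Δω = ω₁−ω₀ = (-0.03500000, 0.00320000, -0.03781250)
gyro term ω₀×Iω₀ = (-0.0660, -0.0032, 0.0210)
I·α + gyro = (-0.1500, 0.0000, -0.1000)

τ = (-0.1500, 0.0000, -0.1000)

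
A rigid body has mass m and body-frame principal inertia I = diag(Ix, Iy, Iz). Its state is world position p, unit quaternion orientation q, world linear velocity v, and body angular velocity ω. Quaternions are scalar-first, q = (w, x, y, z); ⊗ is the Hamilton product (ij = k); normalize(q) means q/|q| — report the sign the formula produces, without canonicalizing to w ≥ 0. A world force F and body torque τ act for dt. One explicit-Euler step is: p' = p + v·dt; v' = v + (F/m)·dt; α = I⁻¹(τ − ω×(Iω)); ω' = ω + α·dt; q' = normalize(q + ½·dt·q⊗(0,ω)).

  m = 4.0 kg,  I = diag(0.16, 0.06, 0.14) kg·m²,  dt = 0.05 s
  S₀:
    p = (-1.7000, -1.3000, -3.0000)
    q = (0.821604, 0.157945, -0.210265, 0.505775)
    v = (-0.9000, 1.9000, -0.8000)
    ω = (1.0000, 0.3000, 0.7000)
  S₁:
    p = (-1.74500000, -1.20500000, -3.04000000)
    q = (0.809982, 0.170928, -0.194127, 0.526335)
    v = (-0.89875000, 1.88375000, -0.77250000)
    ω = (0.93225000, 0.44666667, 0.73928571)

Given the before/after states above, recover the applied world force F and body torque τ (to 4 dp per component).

Δω = ω₁−ω₀ = (-0.06775000, 0.14666667, 0.03928571)
gyro term ω₀×Iω₀ = (0.0168, 0.0140, -0.0300)
τ = I·(Δω/dt) + ω₀×(Iω₀) = (-0.2000, 0.1900, 0.0800)
velocity change Δv = (0.00125000, -0.01625000, 0.02750000)
m·(v₁−v₀)/dt = (0.1000, -1.3000, 2.2000)

F = (0.1000, -1.3000, 2.2000)
τ = (-0.2000, 0.1900, 0.0800)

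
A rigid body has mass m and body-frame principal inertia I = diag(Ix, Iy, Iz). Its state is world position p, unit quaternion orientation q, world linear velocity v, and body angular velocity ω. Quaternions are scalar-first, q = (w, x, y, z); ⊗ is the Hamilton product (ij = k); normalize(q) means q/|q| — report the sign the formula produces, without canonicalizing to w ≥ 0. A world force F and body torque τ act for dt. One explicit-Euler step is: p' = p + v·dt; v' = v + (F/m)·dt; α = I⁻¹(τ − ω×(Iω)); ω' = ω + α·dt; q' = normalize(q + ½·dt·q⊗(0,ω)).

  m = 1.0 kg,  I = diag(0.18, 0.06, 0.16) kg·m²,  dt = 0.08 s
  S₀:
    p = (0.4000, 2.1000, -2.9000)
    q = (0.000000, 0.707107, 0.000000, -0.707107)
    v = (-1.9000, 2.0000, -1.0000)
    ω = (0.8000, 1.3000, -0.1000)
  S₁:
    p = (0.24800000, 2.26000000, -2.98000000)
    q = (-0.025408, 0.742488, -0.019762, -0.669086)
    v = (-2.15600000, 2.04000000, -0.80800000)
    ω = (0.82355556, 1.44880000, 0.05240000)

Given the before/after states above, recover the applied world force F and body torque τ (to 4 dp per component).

Δω = ω₁−ω₀ = (0.02355556, 0.14880000, 0.15240000)
I·α + gyro = (0.0400, 0.1100, 0.1800)
velocity change Δv = (-0.25600000, 0.04000000, 0.19200000)
m·(v₁−v₀)/dt = (-3.2000, 0.5000, 2.4000)

F = (-3.2000, 0.5000, 2.4000)
τ = (0.0400, 0.1100, 0.1800)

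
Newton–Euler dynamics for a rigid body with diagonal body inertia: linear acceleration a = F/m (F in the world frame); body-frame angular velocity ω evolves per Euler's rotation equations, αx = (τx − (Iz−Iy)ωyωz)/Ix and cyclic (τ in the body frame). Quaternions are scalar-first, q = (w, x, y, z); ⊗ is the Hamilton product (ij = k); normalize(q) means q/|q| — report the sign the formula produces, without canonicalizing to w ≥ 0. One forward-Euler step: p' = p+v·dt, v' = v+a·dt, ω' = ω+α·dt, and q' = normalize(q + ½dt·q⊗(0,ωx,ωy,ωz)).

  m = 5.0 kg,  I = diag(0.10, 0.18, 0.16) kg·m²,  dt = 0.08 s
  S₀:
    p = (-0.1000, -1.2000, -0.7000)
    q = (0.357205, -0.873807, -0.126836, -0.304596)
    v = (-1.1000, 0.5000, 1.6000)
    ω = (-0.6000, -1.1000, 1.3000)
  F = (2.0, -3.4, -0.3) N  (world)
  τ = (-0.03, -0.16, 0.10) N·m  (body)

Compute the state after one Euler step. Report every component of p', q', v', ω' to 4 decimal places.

p' = (-0.1880, -1.1600, -0.5720)
q' = (0.3456, -0.9000, -0.0896, -0.2500)
v' = (-1.0680, 0.4456, 1.5952)
ω' = (-0.6469, -1.1919, 1.3236)

a = F/m = (0.4000, -0.6800, -0.0600)
p + v·dt = (-0.1880, -1.1600, -0.5720)
v' = v + a·dt = (-1.0680, 0.4456, 1.5952)
ω×(Iω) gyroscopic = (0.0286, 0.0468, 0.0528)
angular accel α = (-0.5860, -1.1489, 0.2950)
ω' = ω + α·dt = (-0.6469, -1.1919, 1.3236)
q⊗(0,ω) = (-0.2678290, -0.7142654, 0.9257812, 1.3494526)
q + ½dt·q⊗(0,ω), renormalized = (0.3456, -0.9000, -0.0896, -0.2500)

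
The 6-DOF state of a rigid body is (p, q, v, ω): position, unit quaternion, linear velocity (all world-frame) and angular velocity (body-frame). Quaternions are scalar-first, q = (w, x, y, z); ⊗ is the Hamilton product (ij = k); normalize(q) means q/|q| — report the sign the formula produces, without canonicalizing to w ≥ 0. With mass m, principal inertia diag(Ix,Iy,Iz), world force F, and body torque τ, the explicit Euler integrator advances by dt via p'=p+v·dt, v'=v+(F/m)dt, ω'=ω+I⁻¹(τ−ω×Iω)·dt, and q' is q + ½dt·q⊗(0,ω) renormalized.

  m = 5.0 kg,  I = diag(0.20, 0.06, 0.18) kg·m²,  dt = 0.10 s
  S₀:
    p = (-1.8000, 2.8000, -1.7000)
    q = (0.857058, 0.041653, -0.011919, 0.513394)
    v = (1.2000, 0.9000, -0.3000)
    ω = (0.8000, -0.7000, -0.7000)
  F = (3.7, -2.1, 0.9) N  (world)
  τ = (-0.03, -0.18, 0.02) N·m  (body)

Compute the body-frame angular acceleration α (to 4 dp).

gyro term ω×Iω = (0.0588, -0.0112, 0.0784)
(τ − ω×Iω)/I = (-0.4440, -2.8133, -0.3244)

α = (-0.4440, -2.8133, -0.3244)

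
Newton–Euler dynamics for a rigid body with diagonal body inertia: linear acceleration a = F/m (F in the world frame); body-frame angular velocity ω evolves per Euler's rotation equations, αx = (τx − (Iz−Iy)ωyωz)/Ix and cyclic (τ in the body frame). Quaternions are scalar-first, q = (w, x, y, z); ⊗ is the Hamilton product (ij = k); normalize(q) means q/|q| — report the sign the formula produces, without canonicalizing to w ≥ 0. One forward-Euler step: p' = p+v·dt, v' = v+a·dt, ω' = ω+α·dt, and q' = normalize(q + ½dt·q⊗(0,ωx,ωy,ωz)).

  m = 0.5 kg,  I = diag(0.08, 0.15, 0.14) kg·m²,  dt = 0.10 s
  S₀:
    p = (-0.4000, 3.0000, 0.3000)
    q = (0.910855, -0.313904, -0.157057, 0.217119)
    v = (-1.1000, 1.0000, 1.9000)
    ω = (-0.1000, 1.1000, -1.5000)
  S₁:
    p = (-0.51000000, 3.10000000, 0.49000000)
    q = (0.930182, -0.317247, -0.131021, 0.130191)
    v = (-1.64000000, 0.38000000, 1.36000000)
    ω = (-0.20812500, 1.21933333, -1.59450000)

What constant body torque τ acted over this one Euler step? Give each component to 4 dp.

ω₁ − ω₀ = (-0.10812500, 0.11933333, -0.09450000)
ω₀×(Iω₀) = (0.0165, -0.0090, -0.0077)
I·α + gyro = (-0.0700, 0.1700, -0.1400)

τ = (-0.0700, 0.1700, -0.1400)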